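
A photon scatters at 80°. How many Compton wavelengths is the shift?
0.8264 λ_C

The Compton shift formula is:
Δλ = λ_C(1 - cos θ)

Dividing both sides by λ_C:
Δλ/λ_C = 1 - cos θ

For θ = 80°:
Δλ/λ_C = 1 - cos(80°)
Δλ/λ_C = 1 - 0.1736
Δλ/λ_C = 0.8264

This means the shift is 0.8264 × λ_C = 2.0050 pm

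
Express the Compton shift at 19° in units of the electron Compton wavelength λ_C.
0.0545 λ_C

The Compton shift formula is:
Δλ = λ_C(1 - cos θ)

Dividing both sides by λ_C:
Δλ/λ_C = 1 - cos θ

For θ = 19°:
Δλ/λ_C = 1 - cos(19°)
Δλ/λ_C = 1 - 0.9455
Δλ/λ_C = 0.0545

This means the shift is 0.0545 × λ_C = 0.1322 pm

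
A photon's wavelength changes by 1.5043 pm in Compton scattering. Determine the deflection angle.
67.67°

From the Compton formula Δλ = λ_C(1 - cos θ), we can solve for θ:

cos θ = 1 - Δλ/λ_C

Given:
- Δλ = 1.5043 pm
- λ_C = h/(m_e·c) ≈ 2.42631024 pm

cos θ = 1 - 1.5043/2.42631024
cos θ = 1 - 0.619995
cos θ = 0.380005

θ = arccos(0.380005)
θ = 67.67°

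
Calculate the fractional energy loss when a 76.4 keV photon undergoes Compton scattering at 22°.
0.0108 (or 1.08%)

Calculate initial and final photon energies:

Initial: E₀ = 76.4 keV → λ₀ = 16.2283 pm
Compton shift: Δλ = 0.1767 pm
Final wavelength: λ' = 16.4050 pm
Final energy: E' = 75.5772 keV

Fractional energy loss:
(E₀ - E')/E₀ = (76.4000 - 75.5772)/76.4000
= 0.8228/76.4000
= 0.0108
= 1.08%

(Intermediate values are shown rounded; full precision is carried through to the final answer.)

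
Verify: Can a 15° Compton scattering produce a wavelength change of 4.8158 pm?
No, inconsistent

Calculate the expected shift for θ = 15°:

Δλ_expected = λ_C(1 - cos(15°))
Δλ_expected = 2.4263 × (1 - cos(15°))
Δλ_expected = 2.4263 × 0.0341
Δλ_expected = 0.0827 pm

Given shift: 4.8158 pm
Expected shift: 0.0827 pm
Difference: 4.7331 pm

The values do not match. The given shift corresponds to θ ≈ 170.0°, not 15°.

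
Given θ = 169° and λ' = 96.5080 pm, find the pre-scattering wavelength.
91.7000 pm

From λ' = λ + Δλ, we have λ = λ' - Δλ

First calculate the Compton shift:
Δλ = λ_C(1 - cos θ)
Δλ = 2.4263 × (1 - cos(169°))
Δλ = 2.4263 × 1.9816
Δλ = 4.8080 pm

Initial wavelength:
λ = λ' - Δλ
λ = 96.5080 - 4.8080
λ = 91.7000 pm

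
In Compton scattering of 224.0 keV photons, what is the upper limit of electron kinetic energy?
104.6425 keV

Maximum energy transfer occurs at θ = 180° (backscattering).

Initial photon: E₀ = 224.0 keV → λ₀ = 5.5350 pm

Maximum Compton shift (at 180°):
Δλ_max = 2λ_C = 2 × 2.4263 = 4.8526 pm

Final wavelength:
λ' = 5.5350 + 4.8526 = 10.3876 pm

Minimum photon energy (maximum energy to electron):
E'_min = hc/λ' = 119.3575 keV

Maximum electron kinetic energy:
K_max = E₀ - E'_min = 224.0000 - 119.3575 = 104.6425 keV

(Intermediate values are shown rounded; full precision is carried through to the final answer.)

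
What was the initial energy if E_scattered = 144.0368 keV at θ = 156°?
312.6998 keV

Convert final energy to wavelength (hc ≈ 1239.842 keV·pm):
λ' = hc/E' = 1239.842 / 144.0368 = 8.6078 pm

Calculate the Compton shift:
Δλ = λ_C(1 - cos(156°))
Δλ = 2.4263 × (1 - cos(156°))
Δλ = 4.6429 pm

Initial wavelength:
λ = λ' - Δλ = 8.6078 - 4.6429 = 3.9650 pm

Initial energy:
E = hc/λ = 1239.842 / 3.9650 = 312.6998 keV

(Intermediate values are shown rounded; full precision is carried through to the final answer.)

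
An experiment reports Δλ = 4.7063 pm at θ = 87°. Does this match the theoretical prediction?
No, inconsistent

Calculate the expected shift for θ = 87°:

Δλ_expected = λ_C(1 - cos(87°))
Δλ_expected = 2.4263 × (1 - cos(87°))
Δλ_expected = 2.4263 × 0.9477
Δλ_expected = 2.2993 pm

Given shift: 4.7063 pm
Expected shift: 2.2993 pm
Difference: 2.4070 pm

The values do not match. The given shift corresponds to θ ≈ 160.0°, not 87°.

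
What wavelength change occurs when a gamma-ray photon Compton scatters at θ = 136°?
4.1717 pm

Using the Compton scattering formula:
Δλ = λ_C(1 - cos θ)

where λ_C = h/(m_e·c) ≈ 2.4263 pm is the Compton wavelength of an electron.

For θ = 136°:
cos(136°) = -0.7193
1 - cos(136°) = 1.7193

Δλ = 2.4263 × 1.7193
Δλ = 4.1717 pm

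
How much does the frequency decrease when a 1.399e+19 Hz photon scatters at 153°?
2.467e+18 Hz (decrease)

Convert frequency to wavelength (c = 299792458 m/s):
λ₀ = c/f₀ = 299792458/1.399e+19 = 2.1429053e-11 m = 21.4291 pm

Calculate Compton shift:
Δλ = λ_C(1 - cos(153°)) = 4.5882 pm

Final wavelength:
λ' = λ₀ + Δλ = 21.4291 + 4.5882 = 26.0172 pm

Final frequency:
f' = c/λ' = 299792458/2.6017222e-11 = 1.1522847e+19 Hz

Frequency shift (decrease):
Δf = f₀ - f' = 1.399e+19 - 1.1522847e+19 = 2.467e+18 Hz

(Intermediate values are shown rounded; full precision is carried through to the final answer.)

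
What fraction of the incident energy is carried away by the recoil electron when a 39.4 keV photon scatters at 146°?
0.1236 (or 12.36%)

Calculate initial and final photon energies:

Initial: E₀ = 39.4 keV → λ₀ = 31.4681 pm
Compton shift: Δλ = 4.4378 pm
Final wavelength: λ' = 35.9059 pm
Final energy: E' = 34.5303 keV

Fractional energy loss:
(E₀ - E')/E₀ = (39.4000 - 34.5303)/39.4000
= 4.8697/39.4000
= 0.1236
= 12.36%

(Intermediate values are shown rounded; full precision is carried through to the final answer.)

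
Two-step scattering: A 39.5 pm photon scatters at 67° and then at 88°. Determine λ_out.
43.3199 pm

Apply Compton shift twice:

First scattering at θ₁ = 67°:
Δλ₁ = λ_C(1 - cos(67°))
Δλ₁ = 2.4263 × 0.6093
Δλ₁ = 1.4783 pm

After first scattering:
λ₁ = 39.5 + 1.4783 = 40.9783 pm

Second scattering at θ₂ = 88°:
Δλ₂ = λ_C(1 - cos(88°))
Δλ₂ = 2.4263 × 0.9651
Δλ₂ = 2.3416 pm

Final wavelength:
λ₂ = 40.9783 + 2.3416 = 43.3199 pm

Total shift: Δλ_total = 1.4783 + 2.3416 = 3.8199 pm

(Intermediate values are shown rounded; full precision is carried through to the final answer.)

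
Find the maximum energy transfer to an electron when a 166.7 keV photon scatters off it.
65.8193 keV

Maximum energy transfer occurs at θ = 180° (backscattering).

Initial photon: E₀ = 166.7 keV → λ₀ = 7.4376 pm

Maximum Compton shift (at 180°):
Δλ_max = 2λ_C = 2 × 2.4263 = 4.8526 pm

Final wavelength:
λ' = 7.4376 + 4.8526 = 12.2902 pm

Minimum photon energy (maximum energy to electron):
E'_min = hc/λ' = 100.8807 keV

Maximum electron kinetic energy:
K_max = E₀ - E'_min = 166.7000 - 100.8807 = 65.8193 keV

(Intermediate values are shown rounded; full precision is carried through to the final answer.)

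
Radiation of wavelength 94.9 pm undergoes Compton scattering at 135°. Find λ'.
99.0420 pm

Using the Compton formula: λ' = λ + λ_C(1 − cos θ)

For θ = 135°, cos θ = -√2/2 (exact) ≈ -0.7071, so:
1 − cos 135° = 1 − (-√2/2) ≈ 1.7071

Δλ = λ_C × 1.7071 = 2.4263 × 1.7071 = 4.1420 pm

λ' = 94.9 + 4.1420 = 99.0420 pm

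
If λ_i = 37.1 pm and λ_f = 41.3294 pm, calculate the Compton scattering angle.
138.00°

First find the wavelength shift:
Δλ = λ' - λ = 41.3294 - 37.1 = 4.2294 pm

Using Δλ = λ_C(1 - cos θ), with λ_C = h/(m_e·c) ≈ 2.42631024 pm:
cos θ = 1 - Δλ/λ_C
cos θ = 1 - 4.2294/2.42631024
cos θ = -0.743141

θ = arccos(-0.743141)
θ = 138.00°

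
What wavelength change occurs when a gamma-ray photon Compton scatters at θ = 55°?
1.0346 pm

Using the Compton scattering formula:
Δλ = λ_C(1 - cos θ)

where λ_C = h/(m_e·c) ≈ 2.4263 pm is the Compton wavelength of an electron.

For θ = 55°:
cos(55°) = 0.5736
1 - cos(55°) = 0.4264

Δλ = 2.4263 × 0.4264
Δλ = 1.0346 pm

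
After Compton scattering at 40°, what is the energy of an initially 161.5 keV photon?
150.3807 keV

First convert energy to wavelength:
λ = hc/E, with hc ≈ 1239.842 keV·pm (i.e. 1239.842 eV·nm)

For E = 161.5 keV = 161500 eV:
λ = 1239.842 keV·pm / 161.5 keV
λ = 7.6770 pm

Calculate the Compton shift:
Δλ = λ_C(1 - cos(40°)) = 2.4263 × 0.2340
Δλ = 0.5676 pm

Final wavelength:
λ' = 7.6770 + 0.5676 = 8.2447 pm

Final energy:
E' = hc/λ' = 1239.842 / 8.2447 = 150.3807 keV

(Intermediate values are shown rounded; full precision is carried through to the final answer.)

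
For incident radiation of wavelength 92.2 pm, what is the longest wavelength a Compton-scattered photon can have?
97.0526 pm (at θ = 180°)

The Compton shift is Δλ = λ_C(1 − cos θ).

Since cos θ ranges from −1 to 1, the factor (1 − cos θ) ranges from 0 to 2; the maximum shift occurs at θ = 180° (backscattering):
Δλ_max = 2λ_C = 2 × 2.4263 pm = 4.8526 pm

Maximum scattered wavelength:
λ'_max = λ₀ + Δλ_max = 92.2 + 4.8526 = 97.0526 pm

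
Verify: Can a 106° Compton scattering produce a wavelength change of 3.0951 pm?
Yes, consistent

Calculate the expected shift for θ = 106°:

Δλ_expected = λ_C(1 - cos(106°))
Δλ_expected = 2.4263 × (1 - cos(106°))
Δλ_expected = 2.4263 × 1.2756
Δλ_expected = 3.0951 pm

Given shift: 3.0951 pm
Expected shift: 3.0951 pm
Difference: 0.0000 pm

The values match. This is consistent with Compton scattering at the stated angle.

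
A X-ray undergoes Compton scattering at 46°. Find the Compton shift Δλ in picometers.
0.7409 pm

Using the Compton scattering formula:
Δλ = λ_C(1 - cos θ)

where λ_C = h/(m_e·c) ≈ 2.4263 pm is the Compton wavelength of an electron.

For θ = 46°:
cos(46°) = 0.6947
1 - cos(46°) = 0.3053

Δλ = 2.4263 × 0.3053
Δλ = 0.7409 pm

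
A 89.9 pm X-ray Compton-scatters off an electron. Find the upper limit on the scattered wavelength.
94.7526 pm (at θ = 180°)

The Compton shift is Δλ = λ_C(1 − cos θ).

Since cos θ ranges from −1 to 1, the factor (1 − cos θ) ranges from 0 to 2; the maximum shift occurs at θ = 180° (backscattering):
Δλ_max = 2λ_C = 2 × 2.4263 pm = 4.8526 pm

Maximum scattered wavelength:
λ'_max = λ₀ + Δλ_max = 89.9 + 4.8526 = 94.7526 pm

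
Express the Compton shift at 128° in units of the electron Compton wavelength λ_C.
1.6157 λ_C

The Compton shift formula is:
Δλ = λ_C(1 - cos θ)

Dividing both sides by λ_C:
Δλ/λ_C = 1 - cos θ

For θ = 128°:
Δλ/λ_C = 1 - cos(128°)
Δλ/λ_C = 1 - -0.6157
Δλ/λ_C = 1.6157

This means the shift is 1.6157 × λ_C = 3.9201 pm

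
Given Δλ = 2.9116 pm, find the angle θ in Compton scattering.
101.54°

From the Compton formula Δλ = λ_C(1 - cos θ), we can solve for θ:

cos θ = 1 - Δλ/λ_C

Given:
- Δλ = 2.9116 pm
- λ_C = h/(m_e·c) ≈ 2.42631024 pm

cos θ = 1 - 2.9116/2.42631024
cos θ = 1 - 1.200011
cos θ = -0.200011

θ = arccos(-0.200011)
θ = 101.54°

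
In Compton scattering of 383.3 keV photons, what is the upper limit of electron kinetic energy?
229.9922 keV

Maximum energy transfer occurs at θ = 180° (backscattering).

Initial photon: E₀ = 383.3 keV → λ₀ = 3.2347 pm

Maximum Compton shift (at 180°):
Δλ_max = 2λ_C = 2 × 2.4263 = 4.8526 pm

Final wavelength:
λ' = 3.2347 + 4.8526 = 8.0873 pm

Minimum photon energy (maximum energy to electron):
E'_min = hc/λ' = 153.3078 keV

Maximum electron kinetic energy:
K_max = E₀ - E'_min = 383.3000 - 153.3078 = 229.9922 keV

(Intermediate values are shown rounded; full precision is carried through to the final answer.)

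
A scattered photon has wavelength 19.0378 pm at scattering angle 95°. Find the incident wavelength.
16.4000 pm

From λ' = λ + Δλ, we have λ = λ' - Δλ

First calculate the Compton shift:
Δλ = λ_C(1 - cos θ)
Δλ = 2.4263 × (1 - cos(95°))
Δλ = 2.4263 × 1.0872
Δλ = 2.6378 pm

Initial wavelength:
λ = λ' - Δλ
λ = 19.0378 - 2.6378
λ = 16.4000 pm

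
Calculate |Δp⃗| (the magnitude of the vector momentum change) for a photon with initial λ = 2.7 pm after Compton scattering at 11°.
4.6829e-23 kg·m/s

Photon momentum magnitude is p = h/λ.

Initial momentum:
p₀ = h/λ = 6.6261e-34/2.7000e-12 = 2.4541e-22 kg·m/s

After scattering:
λ' = λ + Δλ = 2.7 + 0.0446 = 2.7446 pm
p' = h/λ' = 6.6261e-34/2.7446e-12 = 2.4142e-22 kg·m/s

Momentum is a vector; the scattered photon's direction makes angle θ = 11° with the incident direction. The magnitude of the vector change Δp⃗ = p⃗₀ − p⃗' is found from the law of cosines:
|Δp⃗|² = p₀² + p'² − 2p₀p'cos θ
|Δp⃗|² = (2.4541e-22)² + (2.4142e-22)² − 2·2.4541e-22·2.4142e-22·cos(11°)
|Δp⃗| = 4.6829e-23 kg·m/s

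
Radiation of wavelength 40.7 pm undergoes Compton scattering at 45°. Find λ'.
41.4106 pm

Using the Compton formula: λ' = λ + λ_C(1 − cos θ)

For θ = 45°, cos θ = √2/2 (exact) ≈ 0.7071, so:
1 − cos 45° = 1 − (√2/2) ≈ 0.2929

Δλ = λ_C × 0.2929 = 2.4263 × 0.2929 = 0.7106 pm

λ' = 40.7 + 0.7106 = 41.4106 pm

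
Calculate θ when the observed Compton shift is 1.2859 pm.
61.96°

From the Compton formula Δλ = λ_C(1 - cos θ), we can solve for θ:

cos θ = 1 - Δλ/λ_C

Given:
- Δλ = 1.2859 pm
- λ_C = h/(m_e·c) ≈ 2.42631024 pm

cos θ = 1 - 1.2859/2.42631024
cos θ = 1 - 0.529982
cos θ = 0.470018

θ = arccos(0.470018)
θ = 61.96°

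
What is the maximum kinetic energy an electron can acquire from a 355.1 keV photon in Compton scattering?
206.5118 keV

Maximum energy transfer occurs at θ = 180° (backscattering).

Initial photon: E₀ = 355.1 keV → λ₀ = 3.4915 pm

Maximum Compton shift (at 180°):
Δλ_max = 2λ_C = 2 × 2.4263 = 4.8526 pm

Final wavelength:
λ' = 3.4915 + 4.8526 = 8.3441 pm

Minimum photon energy (maximum energy to electron):
E'_min = hc/λ' = 148.5882 keV

Maximum electron kinetic energy:
K_max = E₀ - E'_min = 355.1000 - 148.5882 = 206.5118 keV

(Intermediate values are shown rounded; full precision is carried through to the final answer.)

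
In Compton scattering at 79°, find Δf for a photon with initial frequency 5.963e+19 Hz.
1.675e+19 Hz (decrease)

Convert frequency to wavelength (c = 299792458 m/s):
λ₀ = c/f₀ = 299792458/5.963e+19 = 5.0275442e-12 m = 5.0275 pm

Calculate Compton shift:
Δλ = λ_C(1 - cos(79°)) = 1.9633 pm

Final wavelength:
λ' = λ₀ + Δλ = 5.0275 + 1.9633 = 6.9909 pm

Final frequency:
f' = c/λ' = 299792458/6.9908926e-12 = 4.2883288e+19 Hz

Frequency shift (decrease):
Δf = f₀ - f' = 5.963e+19 - 4.2883288e+19 = 1.675e+19 Hz

(Intermediate values are shown rounded; full precision is carried through to the final answer.)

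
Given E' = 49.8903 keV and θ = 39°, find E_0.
51.0000 keV

Convert final energy to wavelength (hc ≈ 1239.842 keV·pm):
λ' = hc/E' = 1239.842 / 49.8903 = 24.8514 pm

Calculate the Compton shift:
Δλ = λ_C(1 - cos(39°))
Δλ = 2.4263 × (1 - cos(39°))
Δλ = 0.5407 pm

Initial wavelength:
λ = λ' - Δλ = 24.8514 - 0.5407 = 24.3107 pm

Initial energy:
E = hc/λ = 1239.842 / 24.3107 = 51.0000 keV

(Intermediate values are shown rounded; full precision is carried through to the final answer.)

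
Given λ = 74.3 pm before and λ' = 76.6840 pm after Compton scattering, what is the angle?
89.00°

First find the wavelength shift:
Δλ = λ' - λ = 76.6840 - 74.3 = 2.3840 pm

Using Δλ = λ_C(1 - cos θ), with λ_C = h/(m_e·c) ≈ 2.42631024 pm:
cos θ = 1 - Δλ/λ_C
cos θ = 1 - 2.3840/2.42631024
cos θ = 0.017438

θ = arccos(0.017438)
θ = 89.00°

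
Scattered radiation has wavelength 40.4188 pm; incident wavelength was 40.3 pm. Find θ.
18.00°

First find the wavelength shift:
Δλ = λ' - λ = 40.4188 - 40.3 = 0.1188 pm

Using Δλ = λ_C(1 - cos θ), with λ_C = h/(m_e·c) ≈ 2.42631024 pm:
cos θ = 1 - Δλ/λ_C
cos θ = 1 - 0.1188/2.42631024
cos θ = 0.951037

θ = arccos(0.951037)
θ = 18.00°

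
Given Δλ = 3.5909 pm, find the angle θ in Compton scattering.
118.68°

From the Compton formula Δλ = λ_C(1 - cos θ), we can solve for θ:

cos θ = 1 - Δλ/λ_C

Given:
- Δλ = 3.5909 pm
- λ_C = h/(m_e·c) ≈ 2.42631024 pm

cos θ = 1 - 3.5909/2.42631024
cos θ = 1 - 1.479984
cos θ = -0.479984

θ = arccos(-0.479984)
θ = 118.68°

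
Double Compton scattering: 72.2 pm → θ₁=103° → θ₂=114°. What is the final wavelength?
78.5853 pm

Apply Compton shift twice:

First scattering at θ₁ = 103°:
Δλ₁ = λ_C(1 - cos(103°))
Δλ₁ = 2.4263 × 1.2250
Δλ₁ = 2.9721 pm

After first scattering:
λ₁ = 72.2 + 2.9721 = 75.1721 pm

Second scattering at θ₂ = 114°:
Δλ₂ = λ_C(1 - cos(114°))
Δλ₂ = 2.4263 × 1.4067
Δλ₂ = 3.4132 pm

Final wavelength:
λ₂ = 75.1721 + 3.4132 = 78.5853 pm

Total shift: Δλ_total = 2.9721 + 3.4132 = 6.3853 pm

(Intermediate values are shown rounded; full precision is carried through to the final answer.)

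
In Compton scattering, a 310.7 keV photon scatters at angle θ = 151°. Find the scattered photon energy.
145.1995 keV

First convert energy to wavelength:
λ = hc/E, with hc ≈ 1239.842 keV·pm (i.e. 1239.842 eV·nm)

For E = 310.7 keV = 310700 eV:
λ = 1239.842 keV·pm / 310.7 keV
λ = 3.9905 pm

Calculate the Compton shift:
Δλ = λ_C(1 - cos(151°)) = 2.4263 × 1.8746
Δλ = 4.5484 pm

Final wavelength:
λ' = 3.9905 + 4.5484 = 8.5389 pm

Final energy:
E' = hc/λ' = 1239.842 / 8.5389 = 145.1995 keV

(Intermediate values are shown rounded; full precision is carried through to the final answer.)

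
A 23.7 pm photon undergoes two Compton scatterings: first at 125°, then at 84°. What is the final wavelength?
29.6907 pm

Apply Compton shift twice:

First scattering at θ₁ = 125°:
Δλ₁ = λ_C(1 - cos(125°))
Δλ₁ = 2.4263 × 1.5736
Δλ₁ = 3.8180 pm

After first scattering:
λ₁ = 23.7 + 3.8180 = 27.5180 pm

Second scattering at θ₂ = 84°:
Δλ₂ = λ_C(1 - cos(84°))
Δλ₂ = 2.4263 × 0.8955
Δλ₂ = 2.1727 pm

Final wavelength:
λ₂ = 27.5180 + 2.1727 = 29.6907 pm

Total shift: Δλ_total = 3.8180 + 2.1727 = 5.9907 pm

(Intermediate values are shown rounded; full precision is carried through to the final answer.)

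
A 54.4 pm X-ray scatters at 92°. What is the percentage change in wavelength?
4.6158%

Calculate the Compton shift:
Δλ = λ_C(1 - cos(92°))
Δλ = 2.4263 × (1 - cos(92°))
Δλ = 2.4263 × 1.0349
Δλ = 2.5110 pm

Percentage change:
(Δλ/λ₀) × 100 = (2.5110/54.4) × 100
= 4.6158%

(Intermediate values are shown rounded; full precision is carried through to the final answer.)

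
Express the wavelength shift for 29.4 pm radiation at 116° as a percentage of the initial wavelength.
11.8705%

Calculate the Compton shift:
Δλ = λ_C(1 - cos(116°))
Δλ = 2.4263 × (1 - cos(116°))
Δλ = 2.4263 × 1.4384
Δλ = 3.4899 pm

Percentage change:
(Δλ/λ₀) × 100 = (3.4899/29.4) × 100
= 11.8705%

(Intermediate values are shown rounded; full precision is carried through to the final answer.)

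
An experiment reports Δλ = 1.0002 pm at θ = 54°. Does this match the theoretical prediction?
Yes, consistent

Calculate the expected shift for θ = 54°:

Δλ_expected = λ_C(1 - cos(54°))
Δλ_expected = 2.4263 × (1 - cos(54°))
Δλ_expected = 2.4263 × 0.4122
Δλ_expected = 1.0002 pm

Given shift: 1.0002 pm
Expected shift: 1.0002 pm
Difference: 0.0000 pm

The values match. This is consistent with Compton scattering at the stated angle.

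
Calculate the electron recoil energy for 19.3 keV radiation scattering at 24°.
0.0628 keV

By energy conservation: K_e = E_initial - E_final

First find the scattered photon energy:
Initial wavelength: λ = hc/E = 64.2405 pm
Compton shift: Δλ = λ_C(1 - cos(24°)) = 0.2098 pm
Final wavelength: λ' = 64.2405 + 0.2098 = 64.4503 pm
Final photon energy: E' = hc/λ' = 19.2372 keV

Electron kinetic energy:
K_e = E - E' = 19.3000 - 19.2372 = 0.0628 keV

(Intermediate values are shown rounded; full precision is carried through to the final answer.)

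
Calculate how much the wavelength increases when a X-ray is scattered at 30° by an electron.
0.3251 pm

Using the Compton scattering formula:
Δλ = λ_C(1 - cos θ)

where λ_C = h/(m_e·c) ≈ 2.4263 pm is the Compton wavelength of an electron.

For θ = 30°:
cos(30°) = 0.8660
1 - cos(30°) = 0.1340

Δλ = 2.4263 × 0.1340
Δλ = 0.3251 pm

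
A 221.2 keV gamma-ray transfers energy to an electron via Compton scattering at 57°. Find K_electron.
36.4225 keV

By energy conservation: K_e = E_initial - E_final

First find the scattered photon energy:
Initial wavelength: λ = hc/E = 5.6051 pm
Compton shift: Δλ = λ_C(1 - cos(57°)) = 1.1048 pm
Final wavelength: λ' = 5.6051 + 1.1048 = 6.7099 pm
Final photon energy: E' = hc/λ' = 184.7775 keV

Electron kinetic energy:
K_e = E - E' = 221.2000 - 184.7775 = 36.4225 keV

(Intermediate values are shown rounded; full precision is carried through to the final answer.)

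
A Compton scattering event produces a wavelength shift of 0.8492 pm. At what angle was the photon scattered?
49.46°

From the Compton formula Δλ = λ_C(1 - cos θ), we can solve for θ:

cos θ = 1 - Δλ/λ_C

Given:
- Δλ = 0.8492 pm
- λ_C = h/(m_e·c) ≈ 2.42631024 pm

cos θ = 1 - 0.8492/2.42631024
cos θ = 1 - 0.349996
cos θ = 0.650004

θ = arccos(0.650004)
θ = 49.46°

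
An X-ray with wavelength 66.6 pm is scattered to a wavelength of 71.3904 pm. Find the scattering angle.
167.00°

First find the wavelength shift:
Δλ = λ' - λ = 71.3904 - 66.6 = 4.7904 pm

Using Δλ = λ_C(1 - cos θ), with λ_C = h/(m_e·c) ≈ 2.42631024 pm:
cos θ = 1 - Δλ/λ_C
cos θ = 1 - 4.7904/2.42631024
cos θ = -0.974356

θ = arccos(-0.974356)
θ = 167.00°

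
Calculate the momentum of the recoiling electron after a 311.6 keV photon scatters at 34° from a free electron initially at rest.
9.3990e-23 kg·m/s

The electron is initially at rest, so by conservation of momentum:
p⃗_e = p⃗₀ − p⃗'  (incident photon momentum minus scattered photon momentum)

Photon momentum magnitudes (p = h/λ = E/c):
λ₀ = hc/E₀ = 3.9790 pm → p₀ = h/λ₀ = 1.6653e-22 kg·m/s
Δλ = λ_C(1 − cos 34°) = 0.4148 pm
λ' = 4.3938 pm → p' = h/λ' = 1.5081e-22 kg·m/s

The scattered photon makes angle θ = 34° with the incident direction, so by the law of cosines:
|p⃗_e|² = p₀² + p'² − 2p₀p'cos θ
|p⃗_e|² = (1.6653e-22)² + (1.5081e-22)² − 2·1.6653e-22·1.5081e-22·cos(34°)
|p⃗_e| = 9.3990e-23 kg·m/s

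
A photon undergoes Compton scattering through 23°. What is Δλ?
0.1929 pm

Using the Compton scattering formula:
Δλ = λ_C(1 - cos θ)

where λ_C = h/(m_e·c) ≈ 2.4263 pm is the Compton wavelength of an electron.

For θ = 23°:
cos(23°) = 0.9205
1 - cos(23°) = 0.0795

Δλ = 2.4263 × 0.0795
Δλ = 0.1929 pm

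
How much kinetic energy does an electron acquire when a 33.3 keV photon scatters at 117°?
2.8821 keV

By energy conservation: K_e = E_initial - E_final

First find the scattered photon energy:
Initial wavelength: λ = hc/E = 37.2325 pm
Compton shift: Δλ = λ_C(1 - cos(117°)) = 3.5278 pm
Final wavelength: λ' = 37.2325 + 3.5278 = 40.7603 pm
Final photon energy: E' = hc/λ' = 30.4179 keV

Electron kinetic energy:
K_e = E - E' = 33.3000 - 30.4179 = 2.8821 keV

(Intermediate values are shown rounded; full precision is carried through to the final answer.)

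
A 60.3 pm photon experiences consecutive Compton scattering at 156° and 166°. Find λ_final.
69.7234 pm

Apply Compton shift twice:

First scattering at θ₁ = 156°:
Δλ₁ = λ_C(1 - cos(156°))
Δλ₁ = 2.4263 × 1.9135
Δλ₁ = 4.6429 pm

After first scattering:
λ₁ = 60.3 + 4.6429 = 64.9429 pm

Second scattering at θ₂ = 166°:
Δλ₂ = λ_C(1 - cos(166°))
Δλ₂ = 2.4263 × 1.9703
Δλ₂ = 4.7805 pm

Final wavelength:
λ₂ = 64.9429 + 4.7805 = 69.7234 pm

Total shift: Δλ_total = 4.6429 + 4.7805 = 9.4234 pm

(Intermediate values are shown rounded; full precision is carried through to the final answer.)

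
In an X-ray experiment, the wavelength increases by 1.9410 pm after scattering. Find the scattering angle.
78.46°

From the Compton formula Δλ = λ_C(1 - cos θ), we can solve for θ:

cos θ = 1 - Δλ/λ_C

Given:
- Δλ = 1.9410 pm
- λ_C = h/(m_e·c) ≈ 2.42631024 pm

cos θ = 1 - 1.9410/2.42631024
cos θ = 1 - 0.799980
cos θ = 0.200020

θ = arccos(0.200020)
θ = 78.46°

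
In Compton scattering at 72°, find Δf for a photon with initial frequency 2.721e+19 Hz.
3.594e+18 Hz (decrease)

Convert frequency to wavelength (c = 299792458 m/s):
λ₀ = c/f₀ = 299792458/2.721e+19 = 1.1017731e-11 m = 11.0177 pm

Calculate Compton shift:
Δλ = λ_C(1 - cos(72°)) = 1.6765 pm

Final wavelength:
λ' = λ₀ + Δλ = 11.0177 + 1.6765 = 12.6943 pm

Final frequency:
f' = c/λ' = 299792458/1.2694270e-11 = 2.3616361e+19 Hz

Frequency shift (decrease):
Δf = f₀ - f' = 2.721e+19 - 2.3616361e+19 = 3.594e+18 Hz

(Intermediate values are shown rounded; full precision is carried through to the final answer.)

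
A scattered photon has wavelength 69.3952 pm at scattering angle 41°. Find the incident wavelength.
68.8000 pm

From λ' = λ + Δλ, we have λ = λ' - Δλ

First calculate the Compton shift:
Δλ = λ_C(1 - cos θ)
Δλ = 2.4263 × (1 - cos(41°))
Δλ = 2.4263 × 0.2453
Δλ = 0.5952 pm

Initial wavelength:
λ = λ' - Δλ
λ = 69.3952 - 0.5952
λ = 68.8000 pm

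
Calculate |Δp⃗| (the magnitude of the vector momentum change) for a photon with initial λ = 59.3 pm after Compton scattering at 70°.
1.2652e-23 kg·m/s

Photon momentum magnitude is p = h/λ.

Initial momentum:
p₀ = h/λ = 6.6261e-34/5.9300e-11 = 1.1174e-23 kg·m/s

After scattering:
λ' = λ + Δλ = 59.3 + 1.5965 = 60.8965 pm
p' = h/λ' = 6.6261e-34/6.0896e-11 = 1.0881e-23 kg·m/s

Momentum is a vector; the scattered photon's direction makes angle θ = 70° with the incident direction. The magnitude of the vector change Δp⃗ = p⃗₀ − p⃗' is found from the law of cosines:
|Δp⃗|² = p₀² + p'² − 2p₀p'cos θ
|Δp⃗|² = (1.1174e-23)² + (1.0881e-23)² − 2·1.1174e-23·1.0881e-23·cos(70°)
|Δp⃗| = 1.2652e-23 kg·m/s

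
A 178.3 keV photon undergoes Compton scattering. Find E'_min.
105.0152 keV (at θ = 180°)

The scattered photon has minimum energy when its wavelength is maximum, i.e., when the Compton shift Δλ = λ_C(1 − cos θ) is maximum. This occurs at θ = 180° (backscattering), giving Δλ_max = 2λ_C = 4.8526 pm.

Initial wavelength: λ₀ = hc/E₀ = 6.9537 pm
Maximum final wavelength: λ'_max = λ₀ + 2λ_C = 6.9537 + 4.8526 = 11.8063 pm
Minimum final energy: E'_min = hc/λ'_max = 105.0152 keV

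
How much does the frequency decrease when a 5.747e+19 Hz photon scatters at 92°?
1.867e+19 Hz (decrease)

Convert frequency to wavelength (c = 299792458 m/s):
λ₀ = c/f₀ = 299792458/5.747e+19 = 5.2165035e-12 m = 5.2165 pm

Calculate Compton shift:
Δλ = λ_C(1 - cos(92°)) = 2.5110 pm

Final wavelength:
λ' = λ₀ + Δλ = 5.2165 + 2.5110 = 7.7275 pm

Final frequency:
f' = c/λ' = 299792458/7.7274908e-12 = 3.8795576e+19 Hz

Frequency shift (decrease):
Δf = f₀ - f' = 5.747e+19 - 3.8795576e+19 = 1.867e+19 Hz

(Intermediate values are shown rounded; full precision is carried through to the final answer.)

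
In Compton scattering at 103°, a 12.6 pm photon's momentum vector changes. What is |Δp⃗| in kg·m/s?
7.4718e-23 kg·m/s

Photon momentum magnitude is p = h/λ.

Initial momentum:
p₀ = h/λ = 6.6261e-34/1.2600e-11 = 5.2588e-23 kg·m/s

After scattering:
λ' = λ + Δλ = 12.6 + 2.9721 = 15.5721 pm
p' = h/λ' = 6.6261e-34/1.5572e-11 = 4.2551e-23 kg·m/s

Momentum is a vector; the scattered photon's direction makes angle θ = 103° with the incident direction. The magnitude of the vector change Δp⃗ = p⃗₀ − p⃗' is found from the law of cosines:
|Δp⃗|² = p₀² + p'² − 2p₀p'cos θ
|Δp⃗|² = (5.2588e-23)² + (4.2551e-23)² − 2·5.2588e-23·4.2551e-23·cos(103°)
|Δp⃗| = 7.4718e-23 kg·m/s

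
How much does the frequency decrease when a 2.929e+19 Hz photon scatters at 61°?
3.188e+18 Hz (decrease)

Convert frequency to wavelength (c = 299792458 m/s):
λ₀ = c/f₀ = 299792458/2.929e+19 = 1.0235318e-11 m = 10.2353 pm

Calculate Compton shift:
Δλ = λ_C(1 - cos(61°)) = 1.2500 pm

Final wavelength:
λ' = λ₀ + Δλ = 10.2353 + 1.2500 = 11.4853 pm

Final frequency:
f' = c/λ' = 299792458/1.1485329e-11 = 2.6102208e+19 Hz

Frequency shift (decrease):
Δf = f₀ - f' = 2.929e+19 - 2.6102208e+19 = 3.188e+18 Hz

(Intermediate values are shown rounded; full precision is carried through to the final answer.)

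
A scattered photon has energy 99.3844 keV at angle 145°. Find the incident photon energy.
153.8000 keV

Convert final energy to wavelength (hc ≈ 1239.842 keV·pm):
λ' = hc/E' = 1239.842 / 99.3844 = 12.4752 pm

Calculate the Compton shift:
Δλ = λ_C(1 - cos(145°))
Δλ = 2.4263 × (1 - cos(145°))
Δλ = 4.4138 pm

Initial wavelength:
λ = λ' - Δλ = 12.4752 - 4.4138 = 8.0614 pm

Initial energy:
E = hc/λ = 1239.842 / 8.0614 = 153.8000 keV

(Intermediate values are shown rounded; full precision is carried through to the final answer.)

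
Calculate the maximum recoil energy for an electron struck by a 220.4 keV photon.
102.0723 keV

Maximum energy transfer occurs at θ = 180° (backscattering).

Initial photon: E₀ = 220.4 keV → λ₀ = 5.6254 pm

Maximum Compton shift (at 180°):
Δλ_max = 2λ_C = 2 × 2.4263 = 4.8526 pm

Final wavelength:
λ' = 5.6254 + 4.8526 = 10.4780 pm

Minimum photon energy (maximum energy to electron):
E'_min = hc/λ' = 118.3277 keV

Maximum electron kinetic energy:
K_max = E₀ - E'_min = 220.4000 - 118.3277 = 102.0723 keV

(Intermediate values are shown rounded; full precision is carried through to the final answer.)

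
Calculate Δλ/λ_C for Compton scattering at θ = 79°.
0.8092 λ_C

The Compton shift formula is:
Δλ = λ_C(1 - cos θ)

Dividing both sides by λ_C:
Δλ/λ_C = 1 - cos θ

For θ = 79°:
Δλ/λ_C = 1 - cos(79°)
Δλ/λ_C = 1 - 0.1908
Δλ/λ_C = 0.8092

This means the shift is 0.8092 × λ_C = 1.9633 pm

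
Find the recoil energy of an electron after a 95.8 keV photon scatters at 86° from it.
14.2263 keV

By energy conservation: K_e = E_initial - E_final

First find the scattered photon energy:
Initial wavelength: λ = hc/E = 12.9420 pm
Compton shift: Δλ = λ_C(1 - cos(86°)) = 2.2571 pm
Final wavelength: λ' = 12.9420 + 2.2571 = 15.1990 pm
Final photon energy: E' = hc/λ' = 81.5737 keV

Electron kinetic energy:
K_e = E - E' = 95.8000 - 81.5737 = 14.2263 keV

(Intermediate values are shown rounded; full precision is carried through to the final answer.)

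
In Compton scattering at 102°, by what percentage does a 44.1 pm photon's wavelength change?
6.6457%

Calculate the Compton shift:
Δλ = λ_C(1 - cos(102°))
Δλ = 2.4263 × (1 - cos(102°))
Δλ = 2.4263 × 1.2079
Δλ = 2.9308 pm

Percentage change:
(Δλ/λ₀) × 100 = (2.9308/44.1) × 100
= 6.6457%

(Intermediate values are shown rounded; full precision is carried through to the final answer.)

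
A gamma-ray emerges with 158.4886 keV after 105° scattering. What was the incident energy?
259.9999 keV

Convert final energy to wavelength (hc ≈ 1239.842 keV·pm):
λ' = hc/E' = 1239.842 / 158.4886 = 7.8229 pm

Calculate the Compton shift:
Δλ = λ_C(1 - cos(105°))
Δλ = 2.4263 × (1 - cos(105°))
Δλ = 3.0543 pm

Initial wavelength:
λ = λ' - Δλ = 7.8229 - 3.0543 = 4.7686 pm

Initial energy:
E = hc/λ = 1239.842 / 4.7686 = 259.9999 keV

(Intermediate values are shown rounded; full precision is carried through to the final answer.)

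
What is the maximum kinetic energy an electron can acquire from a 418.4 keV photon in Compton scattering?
259.7695 keV

Maximum energy transfer occurs at θ = 180° (backscattering).

Initial photon: E₀ = 418.4 keV → λ₀ = 2.9633 pm

Maximum Compton shift (at 180°):
Δλ_max = 2λ_C = 2 × 2.4263 = 4.8526 pm

Final wavelength:
λ' = 2.9633 + 4.8526 = 7.8159 pm

Minimum photon energy (maximum energy to electron):
E'_min = hc/λ' = 158.6305 keV

Maximum electron kinetic energy:
K_max = E₀ - E'_min = 418.4000 - 158.6305 = 259.7695 keV

(Intermediate values are shown rounded; full precision is carried through to the final answer.)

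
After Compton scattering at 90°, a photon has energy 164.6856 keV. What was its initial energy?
243.0001 keV

Convert final energy to wavelength (hc ≈ 1239.842 keV·pm):
λ' = hc/E' = 1239.842 / 164.6856 = 7.5285 pm

Calculate the Compton shift:
Δλ = λ_C(1 - cos(90°))
Δλ = 2.4263 × (1 - cos(90°))
Δλ = 2.4263 pm

Initial wavelength:
λ = λ' - Δλ = 7.5285 - 2.4263 = 5.1022 pm

Initial energy:
E = hc/λ = 1239.842 / 5.1022 = 243.0001 keV

(Intermediate values are shown rounded; full precision is carried through to the final answer.)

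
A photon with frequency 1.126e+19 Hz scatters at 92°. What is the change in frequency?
9.704e+17 Hz (decrease)

Convert frequency to wavelength (c = 299792458 m/s):
λ₀ = c/f₀ = 299792458/1.126e+19 = 2.6624552e-11 m = 26.6246 pm

Calculate Compton shift:
Δλ = λ_C(1 - cos(92°)) = 2.5110 pm

Final wavelength:
λ' = λ₀ + Δλ = 26.6246 + 2.5110 = 29.1355 pm

Final frequency:
f' = c/λ' = 299792458/2.9135539e-11 = 1.0289580e+19 Hz

Frequency shift (decrease):
Δf = f₀ - f' = 1.126e+19 - 1.0289580e+19 = 9.704e+17 Hz

(Intermediate values are shown rounded; full precision is carried through to the final answer.)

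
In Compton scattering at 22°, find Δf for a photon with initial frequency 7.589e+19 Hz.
3.249e+18 Hz (decrease)

Convert frequency to wavelength (c = 299792458 m/s):
λ₀ = c/f₀ = 299792458/7.589e+19 = 3.9503552e-12 m = 3.9504 pm

Calculate Compton shift:
Δλ = λ_C(1 - cos(22°)) = 0.1767 pm

Final wavelength:
λ' = λ₀ + Δλ = 3.9504 + 0.1767 = 4.1270 pm

Final frequency:
f' = c/λ' = 299792458/4.1270298e-12 = 7.2641215e+19 Hz

Frequency shift (decrease):
Δf = f₀ - f' = 7.589e+19 - 7.2641215e+19 = 3.249e+18 Hz

(Intermediate values are shown rounded; full precision is carried through to the final answer.)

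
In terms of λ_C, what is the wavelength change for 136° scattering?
1.7193 λ_C

The Compton shift formula is:
Δλ = λ_C(1 - cos θ)

Dividing both sides by λ_C:
Δλ/λ_C = 1 - cos θ

For θ = 136°:
Δλ/λ_C = 1 - cos(136°)
Δλ/λ_C = 1 - -0.7193
Δλ/λ_C = 1.7193

This means the shift is 1.7193 × λ_C = 4.1717 pm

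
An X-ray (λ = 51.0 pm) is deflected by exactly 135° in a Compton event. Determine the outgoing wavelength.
55.1420 pm

Using the Compton formula: λ' = λ + λ_C(1 − cos θ)

For θ = 135°, cos θ = -√2/2 (exact) ≈ -0.7071, so:
1 − cos 135° = 1 − (-√2/2) ≈ 1.7071

Δλ = λ_C × 1.7071 = 2.4263 × 1.7071 = 4.1420 pm

λ' = 51.0 + 4.1420 = 55.1420 pm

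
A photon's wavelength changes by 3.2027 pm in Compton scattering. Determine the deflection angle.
108.66°

From the Compton formula Δλ = λ_C(1 - cos θ), we can solve for θ:

cos θ = 1 - Δλ/λ_C

Given:
- Δλ = 3.2027 pm
- λ_C = h/(m_e·c) ≈ 2.42631024 pm

cos θ = 1 - 3.2027/2.42631024
cos θ = 1 - 1.319988
cos θ = -0.319988

θ = arccos(-0.319988)
θ = 108.66°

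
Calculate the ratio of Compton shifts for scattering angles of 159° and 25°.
159° produces the larger shift by a factor of 20.638

Calculate both shifts using Δλ = λ_C(1 - cos θ):

For θ₁ = 25°:
Δλ₁ = 2.4263 × (1 - cos(25°))
Δλ₁ = 2.4263 × 0.0937
Δλ₁ = 0.2273 pm

For θ₂ = 159°:
Δλ₂ = 2.4263 × (1 - cos(159°))
Δλ₂ = 2.4263 × 1.9336
Δλ₂ = 4.6915 pm

The 159° angle produces the larger shift.
Ratio: 4.6915/0.2273 = 20.638

(Intermediate values are shown rounded; full precision is carried through to the final answer.)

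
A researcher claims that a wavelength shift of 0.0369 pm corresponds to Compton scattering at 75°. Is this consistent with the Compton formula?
No, inconsistent

Calculate the expected shift for θ = 75°:

Δλ_expected = λ_C(1 - cos(75°))
Δλ_expected = 2.4263 × (1 - cos(75°))
Δλ_expected = 2.4263 × 0.7412
Δλ_expected = 1.7983 pm

Given shift: 0.0369 pm
Expected shift: 1.7983 pm
Difference: 1.7615 pm

The values do not match. The given shift corresponds to θ ≈ 10.0°, not 75°.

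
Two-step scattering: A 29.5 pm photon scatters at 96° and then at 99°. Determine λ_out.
34.9858 pm

Apply Compton shift twice:

First scattering at θ₁ = 96°:
Δλ₁ = λ_C(1 - cos(96°))
Δλ₁ = 2.4263 × 1.1045
Δλ₁ = 2.6799 pm

After first scattering:
λ₁ = 29.5 + 2.6799 = 32.1799 pm

Second scattering at θ₂ = 99°:
Δλ₂ = λ_C(1 - cos(99°))
Δλ₂ = 2.4263 × 1.1564
Δλ₂ = 2.8059 pm

Final wavelength:
λ₂ = 32.1799 + 2.8059 = 34.9858 pm

Total shift: Δλ_total = 2.6799 + 2.8059 = 5.4858 pm

(Intermediate values are shown rounded; full precision is carried through to the final answer.)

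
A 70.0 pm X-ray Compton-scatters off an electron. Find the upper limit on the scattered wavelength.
74.8526 pm (at θ = 180°)

The Compton shift is Δλ = λ_C(1 − cos θ).

Since cos θ ranges from −1 to 1, the factor (1 − cos θ) ranges from 0 to 2; the maximum shift occurs at θ = 180° (backscattering):
Δλ_max = 2λ_C = 2 × 2.4263 pm = 4.8526 pm

Maximum scattered wavelength:
λ'_max = λ₀ + Δλ_max = 70.0 + 4.8526 = 74.8526 pm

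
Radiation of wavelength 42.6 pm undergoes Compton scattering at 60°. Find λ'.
43.8132 pm

Using the Compton formula: λ' = λ + λ_C(1 − cos θ)

For θ = 60°, cos θ = 1/2 (exact) = 0.5000, so:
1 − cos 60° = 1 − (1/2) = 0.5000

Δλ = λ_C × 0.5000 = 2.4263 × 0.5000 = 1.2132 pm

λ' = 42.6 + 1.2132 = 43.8132 pm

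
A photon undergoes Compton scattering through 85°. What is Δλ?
2.2148 pm

Using the Compton scattering formula:
Δλ = λ_C(1 - cos θ)

where λ_C = h/(m_e·c) ≈ 2.4263 pm is the Compton wavelength of an electron.

For θ = 85°:
cos(85°) = 0.0872
1 - cos(85°) = 0.9128

Δλ = 2.4263 × 0.9128
Δλ = 2.2148 pm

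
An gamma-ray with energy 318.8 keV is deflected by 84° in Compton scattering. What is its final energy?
204.5342 keV

First convert energy to wavelength:
λ = hc/E, with hc ≈ 1239.842 keV·pm (i.e. 1239.842 eV·nm)

For E = 318.8 keV = 318800 eV:
λ = 1239.842 keV·pm / 318.8 keV
λ = 3.8891 pm

Calculate the Compton shift:
Δλ = λ_C(1 - cos(84°)) = 2.4263 × 0.8955
Δλ = 2.1727 pm

Final wavelength:
λ' = 3.8891 + 2.1727 = 6.0618 pm

Final energy:
E' = hc/λ' = 1239.842 / 6.0618 = 204.5342 keV

(Intermediate values are shown rounded; full precision is carried through to the final answer.)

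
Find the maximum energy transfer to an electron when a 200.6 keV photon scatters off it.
88.2272 keV

Maximum energy transfer occurs at θ = 180° (backscattering).

Initial photon: E₀ = 200.6 keV → λ₀ = 6.1807 pm

Maximum Compton shift (at 180°):
Δλ_max = 2λ_C = 2 × 2.4263 = 4.8526 pm

Final wavelength:
λ' = 6.1807 + 4.8526 = 11.0333 pm

Minimum photon energy (maximum energy to electron):
E'_min = hc/λ' = 112.3728 keV

Maximum electron kinetic energy:
K_max = E₀ - E'_min = 200.6000 - 112.3728 = 88.2272 keV

(Intermediate values are shown rounded; full precision is carried through to the final answer.)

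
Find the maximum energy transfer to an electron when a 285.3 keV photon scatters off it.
150.5107 keV

Maximum energy transfer occurs at θ = 180° (backscattering).

Initial photon: E₀ = 285.3 keV → λ₀ = 4.3457 pm

Maximum Compton shift (at 180°):
Δλ_max = 2λ_C = 2 × 2.4263 = 4.8526 pm

Final wavelength:
λ' = 4.3457 + 4.8526 = 9.1984 pm

Minimum photon energy (maximum energy to electron):
E'_min = hc/λ' = 134.7893 keV

Maximum electron kinetic energy:
K_max = E₀ - E'_min = 285.3000 - 134.7893 = 150.5107 keV

(Intermediate values are shown rounded; full precision is carried through to the final answer.)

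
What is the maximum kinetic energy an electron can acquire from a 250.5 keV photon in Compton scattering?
124.0125 keV

Maximum energy transfer occurs at θ = 180° (backscattering).

Initial photon: E₀ = 250.5 keV → λ₀ = 4.9495 pm

Maximum Compton shift (at 180°):
Δλ_max = 2λ_C = 2 × 2.4263 = 4.8526 pm

Final wavelength:
λ' = 4.9495 + 4.8526 = 9.8021 pm

Minimum photon energy (maximum energy to electron):
E'_min = hc/λ' = 126.4875 keV

Maximum electron kinetic energy:
K_max = E₀ - E'_min = 250.5000 - 126.4875 = 124.0125 keV

(Intermediate values are shown rounded; full precision is carried through to the final answer.)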